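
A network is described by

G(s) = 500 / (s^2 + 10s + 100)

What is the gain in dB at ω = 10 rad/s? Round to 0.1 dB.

14.0 dB

At s = jω = j10:
quadratic: (j10)² + 10·j10 + 100 = 0 + j100 → |·| ≈ 100, ∠ ≈ 90.00°
|G| = 500 / 100 ≈ 5
Gain = 20 log₁₀(5) ≈ 13.98 dB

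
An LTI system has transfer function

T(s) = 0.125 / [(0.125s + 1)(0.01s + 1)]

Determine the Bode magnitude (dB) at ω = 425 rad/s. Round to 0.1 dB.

At ω = 425 rad/s:
pole (1 + j425·0.125) = 1 + j53.125 → |·| ≈ 53.134, ∠ ≈ 88.92°
pole (1 + j425·0.01) = 1 + j4.25 → |·| ≈ 4.3661, ∠ ≈ 76.76°
|T| = 0.125 · 1 / (53.134 · 4.3661) ≈ 0.00053882
Gain = 20 log₁₀(0.00053882) ≈ -65.37 dB

-65.4 dB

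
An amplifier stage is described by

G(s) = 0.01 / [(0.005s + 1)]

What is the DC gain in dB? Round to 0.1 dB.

G(0) = 0.01 · 1 / 1 = 0.01
20 log₁₀(0.01) ≈ -40.00 dB

-40.0 dB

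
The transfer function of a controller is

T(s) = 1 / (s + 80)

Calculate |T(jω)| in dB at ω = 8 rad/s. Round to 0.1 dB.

-38.1 dB

Substitute s = j8:
Numerator: 1 = 1 + j0
Denominator: (j8) + 80 = 80 + j8
|N| = √(1² + 0²) ≈ 1, ∠N ≈ 0.00°
|D| = √(80² + 8²) ≈ 80.399, ∠D ≈ 5.71°
|T| = 1 / 80.399 ≈ 0.012438
Gain = 20 log₁₀(0.012438) ≈ -38.10 dB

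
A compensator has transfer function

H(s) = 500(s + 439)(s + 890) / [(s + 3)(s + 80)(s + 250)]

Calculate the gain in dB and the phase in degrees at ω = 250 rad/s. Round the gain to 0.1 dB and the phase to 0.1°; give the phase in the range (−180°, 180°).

20.1 dB, -161.2°

At s = jω = j250:
zero (s+439): 439 + j250 → |·| = √(439²+250²) = √255221 ≈ 505.19, ∠ = arctan(250/439) ≈ 29.66°
zero (s+890): 890 + j250 → |·| = √(890²+250²) = √854600 ≈ 924.45, ∠ = arctan(250/890) ≈ 15.69°
pole (s+3): 3 + j250 → |·| = √(3²+250²) = √62509 ≈ 250.02, ∠ = arctan(250/3) ≈ 89.31°
pole (s+80): 80 + j250 → |·| = √(80²+250²) = √68900 ≈ 262.49, ∠ = arctan(250/80) ≈ 72.26°
pole (s+250): 250 + j250 → |·| = √(250²+250²) = √125000 ≈ 353.55, ∠ = arctan(250/250) ≈ 45.00°
|H| = 500 · 4.6702e+05 / 2.3203e+07 ≈ 10.064
Gain = 20 log₁₀(10.064) ≈ 20.06 dB
∠H = 45.35° − 206.57° = -161.22°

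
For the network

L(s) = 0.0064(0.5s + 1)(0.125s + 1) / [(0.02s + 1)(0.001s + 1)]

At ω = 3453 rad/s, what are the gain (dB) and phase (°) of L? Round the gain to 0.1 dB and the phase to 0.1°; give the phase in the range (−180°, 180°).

At ω = 3453 rad/s:
zero (1 + j3453·0.5) = 1 + j1726.5 → |·| ≈ 1726.5, ∠ ≈ 89.97°
zero (1 + j3453·0.125) = 1 + j431.625 → |·| ≈ 431.63, ∠ ≈ 89.87°
pole (1 + j3453·0.02) = 1 + j69.06 → |·| ≈ 69.067, ∠ ≈ 89.17°
pole (1 + j3453·0.001) = 1 + j3.453 → |·| ≈ 3.5949, ∠ ≈ 73.85°
|L| = 0.0064 · 1726.5 · 431.63 / (69.067 · 3.5949) ≈ 19.209
Gain = 20 log₁₀(19.209) ≈ 25.67 dB
∠L = (89.97° + 89.87°) − (89.17° + 73.85°) = 16.82°

25.7 dB, 16.8°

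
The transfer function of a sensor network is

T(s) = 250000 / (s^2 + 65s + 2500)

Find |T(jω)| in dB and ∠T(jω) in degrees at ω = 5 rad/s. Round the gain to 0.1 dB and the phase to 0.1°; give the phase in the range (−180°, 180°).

At s = jω = j5:
quadratic: (j5)² + 65·j5 + 2500 = 2475 + j325 → |·| ≈ 2496.2, ∠ ≈ 7.48°
|T| = 250000 / 2496.2 ≈ 100.15
Gain = 20 log₁₀(100.15) ≈ 40.01 dB
∠T = 0.00° − 7.48° = -7.48°

40.0 dB, -7.5°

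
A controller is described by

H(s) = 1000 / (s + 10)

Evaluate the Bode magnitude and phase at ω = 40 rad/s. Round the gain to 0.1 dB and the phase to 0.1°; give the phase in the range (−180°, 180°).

27.7 dB, -76.0°

Substitute s = j40:
Numerator: 1000 = 1000 + j0
Denominator: (j40) + 10 = 10 + j40
|N| = √(1000² + 0²) ≈ 1000, ∠N ≈ 0.00°
|D| = √(10² + 40²) ≈ 41.231, ∠D ≈ 75.96°
|H| = 1000 / 41.231 ≈ 24.254
Gain = 20 log₁₀(24.254) ≈ 27.70 dB
∠H = 0.00° − 75.96° = -75.96°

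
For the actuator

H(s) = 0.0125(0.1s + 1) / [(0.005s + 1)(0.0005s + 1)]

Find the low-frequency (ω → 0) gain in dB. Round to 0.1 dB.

-38.1 dB

H(0) = 0.0125 · 1 / 1 = 0.0125
20 log₁₀(0.0125) ≈ -38.06 dB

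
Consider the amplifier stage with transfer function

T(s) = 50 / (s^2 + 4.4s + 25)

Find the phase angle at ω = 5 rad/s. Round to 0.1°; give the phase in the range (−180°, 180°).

-90.0°

At s = jω = j5:
quadratic: (j5)² + 4.4·j5 + 25 = 0 + j22 → |·| ≈ 22, ∠ ≈ 90.00°
∠T = 0.00° − 90.00° = -90.00°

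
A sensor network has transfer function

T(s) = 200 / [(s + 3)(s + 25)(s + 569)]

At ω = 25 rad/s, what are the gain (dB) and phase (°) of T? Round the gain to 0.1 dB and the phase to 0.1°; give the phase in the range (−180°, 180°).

-68.1 dB, -130.7°

At s = jω = j25:
pole (s+3): 3 + j25 → |·| = √(3²+25²) = √634 ≈ 25.179, ∠ = arctan(25/3) ≈ 83.16°
pole (s+25): 25 + j25 → |·| = √(25²+25²) = √1250 ≈ 35.355, ∠ = arctan(25/25) ≈ 45.00°
pole (s+569): 569 + j25 → |·| = √(569²+25²) = √324386 ≈ 569.55, ∠ = arctan(25/569) ≈ 2.52°
|T| = 200 / 5.0702e+05 ≈ 0.00039446
Gain = 20 log₁₀(0.00039446) ≈ -68.08 dB
∠T = 0.00° − 130.68° = -130.68°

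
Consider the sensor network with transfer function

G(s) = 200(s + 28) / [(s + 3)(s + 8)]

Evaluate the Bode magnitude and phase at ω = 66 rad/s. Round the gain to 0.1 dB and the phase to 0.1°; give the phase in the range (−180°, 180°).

At s = jω = j66:
zero (s+28): 28 + j66 → |·| = √(28²+66²) = √5140 ≈ 71.694, ∠ = arctan(66/28) ≈ 67.01°
pole (s+3): 3 + j66 → |·| = √(3²+66²) = √4365 ≈ 66.068, ∠ = arctan(66/3) ≈ 87.40°
pole (s+8): 8 + j66 → |·| = √(8²+66²) = √4420 ≈ 66.483, ∠ = arctan(66/8) ≈ 83.09°
|G| = 200 · 71.694 / 4392.4 ≈ 3.2645
Gain = 20 log₁₀(3.2645) ≈ 10.28 dB
∠G = 67.01° − 170.49° = -103.48°

10.3 dB, -103.5°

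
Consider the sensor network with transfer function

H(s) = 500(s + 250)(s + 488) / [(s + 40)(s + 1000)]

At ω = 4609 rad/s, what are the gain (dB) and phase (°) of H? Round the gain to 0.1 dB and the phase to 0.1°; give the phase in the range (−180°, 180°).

53.8 dB, 3.6°

At s = jω = j4609:
zero (s+250): 250 + j4609 → |·| = √(250²+4609²) = √21305381 ≈ 4615.8, ∠ = arctan(4609/250) ≈ 86.90°
zero (s+488): 488 + j4609 → |·| = √(488²+4609²) = √21481025 ≈ 4634.8, ∠ = arctan(4609/488) ≈ 83.96°
pole (s+40): 40 + j4609 → |·| = √(40²+4609²) = √21244481 ≈ 4609.2, ∠ = arctan(4609/40) ≈ 89.50°
pole (s+1000): 1000 + j4609 → |·| = √(1000²+4609²) = √22242881 ≈ 4716.2, ∠ = arctan(4609/1000) ≈ 77.76°
|H| = 500 · 2.1393e+07 / 2.1738e+07 ≈ 492.06
Gain = 20 log₁₀(492.06) ≈ 53.84 dB
∠H = 170.86° − 167.26° = 3.60°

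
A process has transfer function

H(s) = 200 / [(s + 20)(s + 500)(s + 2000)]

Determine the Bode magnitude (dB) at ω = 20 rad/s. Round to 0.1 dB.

-103.0 dB

At s = jω = j20:
pole (s+20): 20 + j20 → |·| = √(20²+20²) = √800 ≈ 28.284, ∠ = arctan(20/20) ≈ 45.00°
pole (s+500): 500 + j20 → |·| = √(500²+20²) = √250400 ≈ 500.4, ∠ = arctan(20/500) ≈ 2.29°
pole (s+2000): 2000 + j20 → |·| = √(2000²+20²) = √4000400 ≈ 2000.1, ∠ = arctan(20/2000) ≈ 0.57°
|H| = 200 / 2.8308e+07 ≈ 7.0651e-06
Gain = 20 log₁₀(7.0651e-06) ≈ -103.02 dB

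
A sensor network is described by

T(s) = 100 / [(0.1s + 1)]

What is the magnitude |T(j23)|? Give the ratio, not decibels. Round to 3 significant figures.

At ω = 23 rad/s:
pole (1 + j23·0.1) = 1 + j2.3 → |·| ≈ 2.508, ∠ ≈ 66.50°
|T| = 100 · 1 / (2.508) ≈ 39.872

39.9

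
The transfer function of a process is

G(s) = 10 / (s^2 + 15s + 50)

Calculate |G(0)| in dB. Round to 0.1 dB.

G(0) = 10 / 50 = 0.2
20 log₁₀(0.2) ≈ -13.98 dB

-14.0 dB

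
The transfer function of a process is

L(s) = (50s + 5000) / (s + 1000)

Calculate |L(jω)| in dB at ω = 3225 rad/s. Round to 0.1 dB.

33.6 dB

Substitute s = j3225:
Numerator: 50(j3225) + 5000 = 5000 + j161250
Denominator: (j3225) + 1000 = 1000 + j3225
|N| = √(5000² + 161250²) ≈ 1.6133e+05, ∠N ≈ 88.22°
|D| = √(1000² + 3225²) ≈ 3376.5, ∠D ≈ 72.77°
|L| = 1.6133e+05 / 3376.5 ≈ 47.78
Gain = 20 log₁₀(47.78) ≈ 33.58 dB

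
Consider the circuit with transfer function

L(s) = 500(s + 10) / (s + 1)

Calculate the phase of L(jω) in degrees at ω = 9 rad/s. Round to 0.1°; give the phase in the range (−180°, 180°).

At s = jω = j9:
zero (s+10): 10 + j9 → |·| = √(10²+9²) = √181 ≈ 13.454, ∠ = arctan(9/10) ≈ 41.99°
pole (s+1): 1 + j9 → |·| = √(1²+9²) = √82 ≈ 9.0554, ∠ = arctan(9/1) ≈ 83.66°
∠L = 41.99° − 83.66° = -41.67°

-41.7°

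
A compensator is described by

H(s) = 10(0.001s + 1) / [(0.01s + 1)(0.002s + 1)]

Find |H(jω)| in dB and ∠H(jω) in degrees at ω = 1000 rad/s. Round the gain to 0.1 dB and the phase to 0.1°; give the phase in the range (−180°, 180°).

-4.0 dB, -102.7°

At ω = 1000 rad/s:
zero (1 + j1000·0.001) = 1 + j1 → |·| ≈ 1.4142, ∠ ≈ 45.00°
pole (1 + j1000·0.01) = 1 + j10 → |·| ≈ 10.05, ∠ ≈ 84.29°
pole (1 + j1000·0.002) = 1 + j2 → |·| ≈ 2.2361, ∠ ≈ 63.43°
|H| = 10 · 1.4142 / (10.05 · 2.2361) ≈ 0.62929
Gain = 20 log₁₀(0.62929) ≈ -4.02 dB
∠H = (45.00°) − (84.29° + 63.43°) = -102.72°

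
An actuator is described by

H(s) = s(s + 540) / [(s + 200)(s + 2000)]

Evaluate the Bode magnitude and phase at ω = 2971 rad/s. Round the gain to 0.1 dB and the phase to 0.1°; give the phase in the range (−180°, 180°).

At s = jω = j2971:
zero (s+540): 540 + j2971 → |·| = √(540²+2971²) = √9118441 ≈ 3019.7, ∠ = arctan(2971/540) ≈ 79.70°
zero at origin: s = j2971 → |·| = 2971, ∠ = 90.00°
pole (s+200): 200 + j2971 → |·| = √(200²+2971²) = √8866841 ≈ 2977.7, ∠ = arctan(2971/200) ≈ 86.15°
pole (s+2000): 2000 + j2971 → |·| = √(2000²+2971²) = √12826841 ≈ 3581.5, ∠ = arctan(2971/2000) ≈ 56.05°
|H| = 1 · 8.9715e+06 / 1.0665e+07 ≈ 0.84121
Gain = 20 log₁₀(0.84121) ≈ -1.50 dB
∠H = 169.70° − 142.20° = 27.50°

-1.5 dB, 27.5°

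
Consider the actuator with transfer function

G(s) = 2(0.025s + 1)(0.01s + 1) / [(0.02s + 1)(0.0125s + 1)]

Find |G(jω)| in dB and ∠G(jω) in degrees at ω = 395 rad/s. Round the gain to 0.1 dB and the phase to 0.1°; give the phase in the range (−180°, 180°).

At ω = 395 rad/s:
zero (1 + j395·0.025) = 1 + j9.875 → |·| ≈ 9.9255, ∠ ≈ 84.22°
zero (1 + j395·0.01) = 1 + j3.95 → |·| ≈ 4.0746, ∠ ≈ 75.79°
pole (1 + j395·0.02) = 1 + j7.9 → |·| ≈ 7.963, ∠ ≈ 82.79°
pole (1 + j395·0.0125) = 1 + j4.9375 → |·| ≈ 5.0377, ∠ ≈ 78.55°
|G| = 2 · 9.9255 · 4.0746 / (7.963 · 5.0377) ≈ 2.0163
Gain = 20 log₁₀(2.0163) ≈ 6.09 dB
∠G = (84.22° + 75.79°) − (82.79° + 78.55°) = -1.33°

6.1 dB, -1.3°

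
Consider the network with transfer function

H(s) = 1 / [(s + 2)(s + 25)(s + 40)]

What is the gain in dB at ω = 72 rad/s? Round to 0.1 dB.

-113.1 dB

At s = jω = j72:
pole (s+2): 2 + j72 → |·| = √(2²+72²) = √5188 ≈ 72.028, ∠ = arctan(72/2) ≈ 88.41°
pole (s+25): 25 + j72 → |·| = √(25²+72²) = √5809 ≈ 76.217, ∠ = arctan(72/25) ≈ 70.85°
pole (s+40): 40 + j72 → |·| = √(40²+72²) = √6784 ≈ 82.365, ∠ = arctan(72/40) ≈ 60.95°
|H| = 1 / 4.5216e+05 ≈ 2.2116e-06
Gain = 20 log₁₀(2.2116e-06) ≈ -113.11 dB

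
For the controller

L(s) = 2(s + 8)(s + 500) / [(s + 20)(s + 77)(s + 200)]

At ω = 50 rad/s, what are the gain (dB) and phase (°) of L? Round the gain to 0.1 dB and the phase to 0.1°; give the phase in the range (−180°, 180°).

At s = jω = j50:
zero (s+8): 8 + j50 → |·| = √(8²+50²) = √2564 ≈ 50.636, ∠ = arctan(50/8) ≈ 80.91°
zero (s+500): 500 + j50 → |·| = √(500²+50²) = √252500 ≈ 502.49, ∠ = arctan(50/500) ≈ 5.71°
pole (s+20): 20 + j50 → |·| = √(20²+50²) = √2900 ≈ 53.852, ∠ = arctan(50/20) ≈ 68.20°
pole (s+77): 77 + j50 → |·| = √(77²+50²) = √8429 ≈ 91.81, ∠ = arctan(50/77) ≈ 33.00°
pole (s+200): 200 + j50 → |·| = √(200²+50²) = √42500 ≈ 206.16, ∠ = arctan(50/200) ≈ 14.04°
|L| = 2 · 25444 / 1.0193e+06 ≈ 0.049924
Gain = 20 log₁₀(0.049924) ≈ -26.03 dB
∠L = 86.62° − 115.24° = -28.62°

-26.0 dB, -28.6°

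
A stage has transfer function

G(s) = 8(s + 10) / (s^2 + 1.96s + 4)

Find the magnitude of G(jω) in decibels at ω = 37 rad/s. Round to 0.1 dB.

At s = jω = j37:
zero (s+10): 10 + j37 → |·| = √(10²+37²) = √1469 ≈ 38.328, ∠ = arctan(37/10) ≈ 74.88°
quadratic: (j37)² + 1.96·j37 + 4 = -1365 + j72.52 → |·| ≈ 1366.9, ∠ ≈ 176.96°
|G| = 8 · 38.328 / 1366.9 ≈ 0.22432
Gain = 20 log₁₀(0.22432) ≈ -12.98 dB

-13.0 dB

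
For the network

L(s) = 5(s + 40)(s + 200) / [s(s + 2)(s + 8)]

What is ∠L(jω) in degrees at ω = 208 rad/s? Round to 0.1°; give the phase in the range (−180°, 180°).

At s = jω = j208:
zero (s+40): 40 + j208 → |·| = √(40²+208²) = √44864 ≈ 211.81, ∠ = arctan(208/40) ≈ 79.11°
zero (s+200): 200 + j208 → |·| = √(200²+208²) = √83264 ≈ 288.56, ∠ = arctan(208/200) ≈ 46.12°
pole (s+2): 2 + j208 → |·| = √(2²+208²) = √43268 ≈ 208.01, ∠ = arctan(208/2) ≈ 89.45°
pole (s+8): 8 + j208 → |·| = √(8²+208²) = √43328 ≈ 208.15, ∠ = arctan(208/8) ≈ 87.80°
pole at origin: |s| = 208, ∠ = 90.00° (in denominator)
∠L = 125.23° − 267.25° = -142.02°

-142.0°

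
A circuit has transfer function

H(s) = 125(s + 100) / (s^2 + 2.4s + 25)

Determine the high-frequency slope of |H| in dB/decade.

-20 dB/decade

Each pole contributes −20 dB/decade at high frequency; each zero contributes +20 dB/decade.
Net: 1 zero(s) − 2 pole(s) → -20 dB/decade.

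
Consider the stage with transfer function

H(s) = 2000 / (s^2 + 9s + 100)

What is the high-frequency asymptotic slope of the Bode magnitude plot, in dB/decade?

-40 dB/decade

Each pole contributes −20 dB/decade at high frequency; each zero contributes +20 dB/decade.
Net: 0 zero(s) − 2 pole(s) → -40 dB/decade.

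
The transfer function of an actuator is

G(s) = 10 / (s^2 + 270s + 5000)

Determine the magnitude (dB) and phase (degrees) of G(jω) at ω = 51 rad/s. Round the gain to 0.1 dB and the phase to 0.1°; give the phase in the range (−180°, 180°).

-62.9 dB, -80.1°

Substitute s = j51:
Numerator: 10 = 10 + j0
Denominator: (j51)^2 + 270(j51) + 5000 = 2399 + j13770
|N| = √(10² + 0²) ≈ 10, ∠N ≈ 0.00°
|D| = √(2399² + 13770²) ≈ 13977, ∠D ≈ 80.12°
|G| = 10 / 13977 ≈ 0.00071546
Gain = 20 log₁₀(0.00071546) ≈ -62.91 dB
∠G = 0.00° − 80.12° = -80.12°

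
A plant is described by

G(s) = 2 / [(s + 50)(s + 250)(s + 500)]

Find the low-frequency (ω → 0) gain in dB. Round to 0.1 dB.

G(0) = 2 / (50·250·500) = 3.2e-07
20 log₁₀(3.2e-07) ≈ -129.90 dB

-129.9 dB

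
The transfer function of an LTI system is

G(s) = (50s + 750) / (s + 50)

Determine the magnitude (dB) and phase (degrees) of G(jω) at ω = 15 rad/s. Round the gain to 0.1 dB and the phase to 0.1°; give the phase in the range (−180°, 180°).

Substitute s = j15:
Numerator: 50(j15) + 750 = 750 + j750
Denominator: (j15) + 50 = 50 + j15
|N| = √(750² + 750²) ≈ 1060.7, ∠N ≈ 45.00°
|D| = √(50² + 15²) ≈ 52.202, ∠D ≈ 16.70°
|G| = 1060.7 / 52.202 ≈ 20.319
Gain = 20 log₁₀(20.319) ≈ 26.16 dB
∠G = 45.00° − 16.70° = 28.30°

26.2 dB, 28.3°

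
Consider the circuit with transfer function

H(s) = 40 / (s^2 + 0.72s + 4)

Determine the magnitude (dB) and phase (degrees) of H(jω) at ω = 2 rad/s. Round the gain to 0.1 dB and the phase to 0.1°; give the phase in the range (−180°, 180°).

28.9 dB, -90.0°

At s = jω = j2:
quadratic: (j2)² + 0.72·j2 + 4 = 0 + j1.44 → |·| ≈ 1.44, ∠ ≈ 90.00°
|H| = 40 / 1.44 ≈ 27.778
Gain = 20 log₁₀(27.778) ≈ 28.87 dB
∠H = 0.00° − 90.00° = -90.00°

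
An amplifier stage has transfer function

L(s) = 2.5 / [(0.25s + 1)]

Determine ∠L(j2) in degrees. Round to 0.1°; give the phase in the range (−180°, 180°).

At ω = 2 rad/s:
pole (1 + j2·0.25) = 1 + j0.5 → |·| ≈ 1.118, ∠ ≈ 26.57°
∠L = (0°) − (26.57°) = -26.57°

-26.6°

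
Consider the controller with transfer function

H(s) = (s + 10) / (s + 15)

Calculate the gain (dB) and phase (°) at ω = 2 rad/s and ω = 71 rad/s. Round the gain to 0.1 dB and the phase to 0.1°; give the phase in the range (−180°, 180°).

ω = 2: -3.4 dB, 3.7°; ω = 71: -0.1 dB, 3.9°

Substitute s = j2:
Numerator: (j2) + 10 = 10 + j2
Denominator: (j2) + 15 = 15 + j2
|N| = √(10² + 2²) ≈ 10.198, ∠N ≈ 11.31°
|D| = √(15² + 2²) ≈ 15.133, ∠D ≈ 7.59°
|H| = 10.198 / 15.133 ≈ 0.67389
Gain = 20 log₁₀(0.67389) ≈ -3.43 dB
∠H = 11.31° − 7.59° = 3.72°

Substitute s = j71:
Numerator: (j71) + 10 = 10 + j71
Denominator: (j71) + 15 = 15 + j71
|N| = √(10² + 71²) ≈ 71.701, ∠N ≈ 81.98°
|D| = √(15² + 71²) ≈ 72.567, ∠D ≈ 78.07°
|H| = 71.701 / 72.567 ≈ 0.98807
Gain = 20 log₁₀(0.98807) ≈ -0.10 dB
∠H = 81.98° − 78.07° = 3.91°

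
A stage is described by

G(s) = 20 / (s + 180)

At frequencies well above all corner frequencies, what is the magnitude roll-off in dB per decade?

-20 dB/decade

Each pole contributes −20 dB/decade at high frequency; each zero contributes +20 dB/decade.
Net: 0 zero(s) − 1 pole(s) → -20 dB/decade.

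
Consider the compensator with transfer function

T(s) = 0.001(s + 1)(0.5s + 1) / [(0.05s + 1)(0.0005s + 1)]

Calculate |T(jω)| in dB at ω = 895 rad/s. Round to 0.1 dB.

18.2 dB

At ω = 895 rad/s:
zero (1 + j895·1) = 1 + j895 → |·| ≈ 895, ∠ ≈ 89.94°
zero (1 + j895·0.5) = 1 + j447.5 → |·| ≈ 447.5, ∠ ≈ 89.87°
pole (1 + j895·0.05) = 1 + j44.75 → |·| ≈ 44.761, ∠ ≈ 88.72°
pole (1 + j895·0.0005) = 1 + j0.4475 → |·| ≈ 1.0956, ∠ ≈ 24.11°
|T| = 0.001 · 895 · 447.5 / (44.761 · 1.0956) ≈ 8.167
Gain = 20 log₁₀(8.167) ≈ 18.24 dB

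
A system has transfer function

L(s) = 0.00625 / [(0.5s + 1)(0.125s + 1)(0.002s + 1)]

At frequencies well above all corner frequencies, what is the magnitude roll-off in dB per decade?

-60 dB/decade

Each pole contributes −20 dB/decade at high frequency; each zero contributes +20 dB/decade.
Net: 0 zero(s) − 3 pole(s) → -60 dB/decade.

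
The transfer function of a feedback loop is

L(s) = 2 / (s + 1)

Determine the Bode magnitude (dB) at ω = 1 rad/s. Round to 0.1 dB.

Substitute s = j1:
Numerator: 2 = 2 + j0
Denominator: (j1) + 1 = 1 + j1
|N| = √(2² + 0²) ≈ 2, ∠N ≈ 0.00°
|D| = √(1² + 1²) ≈ 1.4142, ∠D ≈ 45.00°
|L| = 2 / 1.4142 ≈ 1.4142
Gain = 20 log₁₀(1.4142) ≈ 3.01 dB

3.0 dB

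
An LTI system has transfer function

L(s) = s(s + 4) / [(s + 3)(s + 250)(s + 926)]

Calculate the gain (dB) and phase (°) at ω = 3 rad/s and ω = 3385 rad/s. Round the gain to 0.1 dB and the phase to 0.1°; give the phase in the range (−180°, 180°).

ω = 3: -96.3 dB, 81.0°; ω = 3385: -70.9 dB, -70.5°

At s = jω = j3:
zero (s+4): 4 + j3 → |·| = √(4²+3²) = √25 ≈ 5, ∠ = arctan(3/4) ≈ 36.87°
zero at origin: s = j3 → |·| = 3, ∠ = 90.00°
pole (s+3): 3 + j3 → |·| = √(3²+3²) = √18 ≈ 4.2426, ∠ = arctan(3/3) ≈ 45.00°
pole (s+250): 250 + j3 → |·| = √(250²+3²) = √62509 ≈ 250.02, ∠ = arctan(3/250) ≈ 0.69°
pole (s+926): 926 + j3 → |·| = √(926²+3²) = √857485 ≈ 926, ∠ = arctan(3/926) ≈ 0.19°
|L| = 1 · 15 / 9.8224e+05 ≈ 1.5271e-05
Gain = 20 log₁₀(1.5271e-05) ≈ -96.32 dB
∠L = 126.87° − 45.88° = 80.99°

At s = jω = j3385:
zero (s+4): 4 + j3385 → |·| = √(4²+3385²) = √11458241 ≈ 3385, ∠ = arctan(3385/4) ≈ 89.93°
zero at origin: s = j3385 → |·| = 3385, ∠ = 90.00°
pole (s+3): 3 + j3385 → |·| = √(3²+3385²) = √11458234 ≈ 3385, ∠ = arctan(3385/3) ≈ 89.95°
pole (s+250): 250 + j3385 → |·| = √(250²+3385²) = √11520725 ≈ 3394.2, ∠ = arctan(3385/250) ≈ 85.78°
pole (s+926): 926 + j3385 → |·| = √(926²+3385²) = √12315701 ≈ 3509.4, ∠ = arctan(3385/926) ≈ 74.70°
|L| = 1 · 1.1458e+07 / 4.0321e+10 ≈ 0.00028417
Gain = 20 log₁₀(0.00028417) ≈ -70.93 dB
∠L = 179.93° − 250.43° = -70.50°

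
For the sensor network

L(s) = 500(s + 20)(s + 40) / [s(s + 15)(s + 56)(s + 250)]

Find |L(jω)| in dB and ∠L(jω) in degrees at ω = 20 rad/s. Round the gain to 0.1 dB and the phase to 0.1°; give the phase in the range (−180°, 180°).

-21.4 dB, -95.8°

At s = jω = j20:
zero (s+20): 20 + j20 → |·| = √(20²+20²) = √800 ≈ 28.284, ∠ = arctan(20/20) ≈ 45.00°
zero (s+40): 40 + j20 → |·| = √(40²+20²) = √2000 ≈ 44.721, ∠ = arctan(20/40) ≈ 26.57°
pole (s+15): 15 + j20 → |·| = √(15²+20²) = √625 ≈ 25, ∠ = arctan(20/15) ≈ 53.13°
pole (s+56): 56 + j20 → |·| = √(56²+20²) = √3536 ≈ 59.464, ∠ = arctan(20/56) ≈ 19.65°
pole (s+250): 250 + j20 → |·| = √(250²+20²) = √62900 ≈ 250.8, ∠ = arctan(20/250) ≈ 4.57°
pole at origin: |s| = 20, ∠ = 90.00° (in denominator)
|L| = 500 · 1264.9 / 7.4568e+06 ≈ 0.084815
Gain = 20 log₁₀(0.084815) ≈ -21.43 dB
∠L = 71.57° − 167.35° = -95.78°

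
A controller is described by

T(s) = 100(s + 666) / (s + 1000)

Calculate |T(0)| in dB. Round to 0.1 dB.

T(0) = 100·666 / (1000) = 66.6
20 log₁₀(66.6) ≈ 36.47 dB

36.5 dB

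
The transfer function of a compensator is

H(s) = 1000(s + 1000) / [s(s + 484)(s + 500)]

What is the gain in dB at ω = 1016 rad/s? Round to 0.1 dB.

At s = jω = j1016:
zero (s+1000): 1000 + j1016 → |·| = √(1000²+1016²) = √2032256 ≈ 1425.6, ∠ = arctan(1016/1000) ≈ 45.45°
pole (s+484): 484 + j1016 → |·| = √(484²+1016²) = √1266512 ≈ 1125.4, ∠ = arctan(1016/484) ≈ 64.53°
pole (s+500): 500 + j1016 → |·| = √(500²+1016²) = √1282256 ≈ 1132.4, ∠ = arctan(1016/500) ≈ 63.80°
pole at origin: |s| = 1016, ∠ = 90.00° (in denominator)
|H| = 1000 · 1425.6 / 1.2948e+09 ≈ 0.001101
Gain = 20 log₁₀(0.001101) ≈ -59.16 dB

-59.2 dB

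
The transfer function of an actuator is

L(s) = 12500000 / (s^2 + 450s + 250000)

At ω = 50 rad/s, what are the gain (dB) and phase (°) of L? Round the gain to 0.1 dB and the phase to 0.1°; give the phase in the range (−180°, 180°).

34.0 dB, -5.2°

At s = jω = j50:
quadratic: (j50)² + 450·j50 + 250000 = 247500 + j22500 → |·| ≈ 2.4852e+05, ∠ ≈ 5.19°
|L| = 12500000 / 2.4852e+05 ≈ 50.298
Gain = 20 log₁₀(50.298) ≈ 34.03 dB
∠L = 0.00° − 5.19° = -5.19°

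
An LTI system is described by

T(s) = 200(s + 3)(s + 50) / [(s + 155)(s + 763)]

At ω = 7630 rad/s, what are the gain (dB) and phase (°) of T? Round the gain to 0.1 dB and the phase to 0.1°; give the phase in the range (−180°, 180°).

46.0 dB, 6.5°

At s = jω = j7630:
zero (s+3): 3 + j7630 → |·| = √(3²+7630²) = √58216909 ≈ 7630, ∠ = arctan(7630/3) ≈ 89.98°
zero (s+50): 50 + j7630 → |·| = √(50²+7630²) = √58219400 ≈ 7630.2, ∠ = arctan(7630/50) ≈ 89.62°
pole (s+155): 155 + j7630 → |·| = √(155²+7630²) = √58240925 ≈ 7631.6, ∠ = arctan(7630/155) ≈ 88.84°
pole (s+763): 763 + j7630 → |·| = √(763²+7630²) = √58799069 ≈ 7668.1, ∠ = arctan(7630/763) ≈ 84.29°
|T| = 200 · 5.8218e+07 / 5.852e+07 ≈ 198.97
Gain = 20 log₁₀(198.97) ≈ 45.98 dB
∠T = 179.60° − 173.13° = 6.47°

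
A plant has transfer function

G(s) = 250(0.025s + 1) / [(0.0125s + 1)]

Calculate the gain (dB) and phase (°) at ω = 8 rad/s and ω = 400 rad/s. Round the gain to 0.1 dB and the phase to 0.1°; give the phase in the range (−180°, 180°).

ω = 8: 48.1 dB, 5.6°; ω = 400: 53.9 dB, 5.6°

At ω = 8 rad/s:
zero (1 + j8·0.025) = 1 + j0.2 → |·| ≈ 1.0198, ∠ ≈ 11.31°
pole (1 + j8·0.0125) = 1 + j0.1 → |·| ≈ 1.005, ∠ ≈ 5.71°
|G| = 250 · 1.0198 / (1.005) ≈ 253.68
Gain = 20 log₁₀(253.68) ≈ 48.09 dB
∠G = (11.31°) − (5.71°) = 5.60°

At ω = 400 rad/s:
zero (1 + j400·0.025) = 1 + j10 → |·| ≈ 10.05, ∠ ≈ 84.29°
pole (1 + j400·0.0125) = 1 + j5 → |·| ≈ 5.099, ∠ ≈ 78.69°
|G| = 250 · 10.05 / (5.099) ≈ 492.74
Gain = 20 log₁₀(492.74) ≈ 53.85 dB
∠G = (84.29°) − (78.69°) = 5.60°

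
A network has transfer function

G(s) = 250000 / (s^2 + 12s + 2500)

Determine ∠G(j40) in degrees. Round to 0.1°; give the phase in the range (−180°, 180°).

-28.1°

At s = jω = j40:
quadratic: (j40)² + 12·j40 + 2500 = 900 + j480 → |·| ≈ 1020, ∠ ≈ 28.07°
∠G = 0.00° − 28.07° = -28.07°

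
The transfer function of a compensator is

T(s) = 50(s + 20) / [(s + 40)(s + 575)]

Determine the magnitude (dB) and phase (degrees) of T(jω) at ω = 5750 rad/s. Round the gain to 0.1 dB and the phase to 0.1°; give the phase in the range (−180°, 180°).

At s = jω = j5750:
zero (s+20): 20 + j5750 → |·| = √(20²+5750²) = √33062900 ≈ 5750, ∠ = arctan(5750/20) ≈ 89.80°
pole (s+40): 40 + j5750 → |·| = √(40²+5750²) = √33064100 ≈ 5750.1, ∠ = arctan(5750/40) ≈ 89.60°
pole (s+575): 575 + j5750 → |·| = √(575²+5750²) = √33393125 ≈ 5778.7, ∠ = arctan(5750/575) ≈ 84.29°
|T| = 50 · 5750 / 3.3228e+07 ≈ 0.0086523
Gain = 20 log₁₀(0.0086523) ≈ -41.26 dB
∠T = 89.80° − 173.89° = -84.09°

-41.3 dB, -84.1°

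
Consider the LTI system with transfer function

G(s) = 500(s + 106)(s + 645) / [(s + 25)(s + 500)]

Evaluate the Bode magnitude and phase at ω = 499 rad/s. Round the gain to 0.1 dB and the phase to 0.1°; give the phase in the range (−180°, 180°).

At s = jω = j499:
zero (s+106): 106 + j499 → |·| = √(106²+499²) = √260237 ≈ 510.13, ∠ = arctan(499/106) ≈ 78.01°
zero (s+645): 645 + j499 → |·| = √(645²+499²) = √665026 ≈ 815.49, ∠ = arctan(499/645) ≈ 37.73°
pole (s+25): 25 + j499 → |·| = √(25²+499²) = √249626 ≈ 499.63, ∠ = arctan(499/25) ≈ 87.13°
pole (s+500): 500 + j499 → |·| = √(500²+499²) = √499001 ≈ 706.4, ∠ = arctan(499/500) ≈ 44.94°
|G| = 500 · 4.1601e+05 / 3.5294e+05 ≈ 589.35
Gain = 20 log₁₀(589.35) ≈ 55.41 dB
∠G = 115.74° − 132.07° = -16.33°

55.4 dB, -16.3°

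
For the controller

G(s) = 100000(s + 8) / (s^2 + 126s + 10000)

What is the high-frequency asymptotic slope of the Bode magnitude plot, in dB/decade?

-20 dB/decade

Each pole contributes −20 dB/decade at high frequency; each zero contributes +20 dB/decade.
Net: 1 zero(s) − 2 pole(s) → -20 dB/decade.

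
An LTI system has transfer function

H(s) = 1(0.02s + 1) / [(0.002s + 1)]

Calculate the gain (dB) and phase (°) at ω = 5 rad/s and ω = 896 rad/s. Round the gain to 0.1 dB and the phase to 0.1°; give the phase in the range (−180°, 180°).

At ω = 5 rad/s:
zero (1 + j5·0.02) = 1 + j0.1 → |·| ≈ 1.005, ∠ ≈ 5.71°
pole (1 + j5·0.002) = 1 + j0.01 → |·| ≈ 1, ∠ ≈ 0.57°
|H| = 1 · 1.005 / (1) ≈ 1.005
Gain = 20 log₁₀(1.005) ≈ 0.04 dB
∠H = (5.71°) − (0.57°) = 5.14°

At ω = 896 rad/s:
zero (1 + j896·0.02) = 1 + j17.92 → |·| ≈ 17.948, ∠ ≈ 86.81°
pole (1 + j896·0.002) = 1 + j1.792 → |·| ≈ 2.0521, ∠ ≈ 60.84°
|H| = 1 · 17.948 / (2.0521) ≈ 8.7462
Gain = 20 log₁₀(8.7462) ≈ 18.84 dB
∠H = (86.81°) − (60.84°) = 25.97°

ω = 5: 0.0 dB, 5.1°; ω = 896: 18.8 dB, 26.0°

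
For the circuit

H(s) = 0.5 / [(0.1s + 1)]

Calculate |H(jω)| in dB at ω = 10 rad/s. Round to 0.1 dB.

-9.0 dB

At ω = 10 rad/s:
pole (1 + j10·0.1) = 1 + j1 → |·| ≈ 1.4142, ∠ ≈ 45.00°
|H| = 0.5 · 1 / (1.4142) ≈ 0.35356
Gain = 20 log₁₀(0.35356) ≈ -9.03 dB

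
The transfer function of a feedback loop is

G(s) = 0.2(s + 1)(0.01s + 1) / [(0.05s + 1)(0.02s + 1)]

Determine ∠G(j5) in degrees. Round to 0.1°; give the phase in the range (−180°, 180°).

At ω = 5 rad/s:
zero (1 + j5·1) = 1 + j5 → |·| ≈ 5.099, ∠ ≈ 78.69°
zero (1 + j5·0.01) = 1 + j0.05 → |·| ≈ 1.0012, ∠ ≈ 2.86°
pole (1 + j5·0.05) = 1 + j0.25 → |·| ≈ 1.0308, ∠ ≈ 14.04°
pole (1 + j5·0.02) = 1 + j0.1 → |·| ≈ 1.005, ∠ ≈ 5.71°
∠G = (78.69° + 2.86°) − (14.04° + 5.71°) = 61.80°

61.8°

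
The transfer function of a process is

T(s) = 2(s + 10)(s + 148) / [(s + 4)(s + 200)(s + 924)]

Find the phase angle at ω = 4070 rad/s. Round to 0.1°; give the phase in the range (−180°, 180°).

-76.6°

At s = jω = j4070:
zero (s+10): 10 + j4070 → |·| = √(10²+4070²) = √16565000 ≈ 4070, ∠ = arctan(4070/10) ≈ 89.86°
zero (s+148): 148 + j4070 → |·| = √(148²+4070²) = √16586804 ≈ 4072.7, ∠ = arctan(4070/148) ≈ 87.92°
pole (s+4): 4 + j4070 → |·| = √(4²+4070²) = √16564916 ≈ 4070, ∠ = arctan(4070/4) ≈ 89.94°
pole (s+200): 200 + j4070 → |·| = √(200²+4070²) = √16604900 ≈ 4074.9, ∠ = arctan(4070/200) ≈ 87.19°
pole (s+924): 924 + j4070 → |·| = √(924²+4070²) = √17418676 ≈ 4173.6, ∠ = arctan(4070/924) ≈ 77.21°
∠T = 177.78° − 254.34° = -76.56°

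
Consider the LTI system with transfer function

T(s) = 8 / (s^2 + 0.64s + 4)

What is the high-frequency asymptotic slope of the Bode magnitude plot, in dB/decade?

Each pole contributes −20 dB/decade at high frequency; each zero contributes +20 dB/decade.
Net: 0 zero(s) − 2 pole(s) → -40 dB/decade.

-40 dB/decade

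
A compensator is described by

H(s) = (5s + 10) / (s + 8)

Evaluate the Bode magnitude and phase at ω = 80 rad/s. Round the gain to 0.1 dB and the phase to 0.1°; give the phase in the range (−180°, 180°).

Substitute s = j80:
Numerator: 5(j80) + 10 = 10 + j400
Denominator: (j80) + 8 = 8 + j80
|N| = √(10² + 400²) ≈ 400.12, ∠N ≈ 88.57°
|D| = √(8² + 80²) ≈ 80.399, ∠D ≈ 84.29°
|H| = 400.12 / 80.399 ≈ 4.9767
Gain = 20 log₁₀(4.9767) ≈ 13.94 dB
∠H = 88.57° − 84.29° = 4.28°

13.9 dB, 4.3°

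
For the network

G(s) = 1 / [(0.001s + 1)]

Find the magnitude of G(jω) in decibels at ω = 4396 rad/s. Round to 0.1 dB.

At ω = 4396 rad/s:
pole (1 + j4396·0.001) = 1 + j4.396 → |·| ≈ 4.5083, ∠ ≈ 77.18°
|G| = 1 · 1 / (4.5083) ≈ 0.22181
Gain = 20 log₁₀(0.22181) ≈ -13.08 dB

-13.1 dB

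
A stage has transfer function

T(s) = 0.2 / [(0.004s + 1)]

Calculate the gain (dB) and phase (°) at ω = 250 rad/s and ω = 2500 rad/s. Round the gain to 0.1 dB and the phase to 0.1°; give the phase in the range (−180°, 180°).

ω = 250: -17.0 dB, -45.0°; ω = 2500: -34.0 dB, -84.3°

At ω = 250 rad/s:
pole (1 + j250·0.004) = 1 + j1 → |·| ≈ 1.4142, ∠ ≈ 45.00°
|T| = 0.2 · 1 / (1.4142) ≈ 0.14142
Gain = 20 log₁₀(0.14142) ≈ -16.99 dB
∠T = (0°) − (45.00°) = -45.00°

At ω = 2500 rad/s:
pole (1 + j2500·0.004) = 1 + j10 → |·| ≈ 10.05, ∠ ≈ 84.29°
|T| = 0.2 · 1 / (10.05) ≈ 0.0199
Gain = 20 log₁₀(0.0199) ≈ -34.02 dB
∠T = (0°) − (84.29°) = -84.29°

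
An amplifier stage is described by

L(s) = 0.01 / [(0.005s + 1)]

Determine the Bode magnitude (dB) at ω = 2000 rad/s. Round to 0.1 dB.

-60.0 dB

At ω = 2000 rad/s:
pole (1 + j2000·0.005) = 1 + j10 → |·| ≈ 10.05, ∠ ≈ 84.29°
|L| = 0.01 · 1 / (10.05) ≈ 0.00099502
Gain = 20 log₁₀(0.00099502) ≈ -60.04 dB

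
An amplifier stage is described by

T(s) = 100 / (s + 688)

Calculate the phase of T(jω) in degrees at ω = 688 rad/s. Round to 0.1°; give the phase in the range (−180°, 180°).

-45.0°

At s = jω = j688:
pole (s+688): 688 + j688 → |·| = √(688²+688²) = √946688 ≈ 972.98, ∠ = arctan(688/688) ≈ 45.00°
∠T = 0.00° − 45.00° = -45.00°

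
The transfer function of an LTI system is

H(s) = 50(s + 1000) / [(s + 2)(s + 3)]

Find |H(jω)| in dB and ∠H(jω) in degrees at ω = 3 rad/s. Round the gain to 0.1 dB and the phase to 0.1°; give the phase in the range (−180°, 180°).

70.3 dB, -101.1°

At s = jω = j3:
zero (s+1000): 1000 + j3 → |·| = √(1000²+3²) = √1000009 ≈ 1000, ∠ = arctan(3/1000) ≈ 0.17°
pole (s+2): 2 + j3 → |·| = √(2²+3²) = √13 ≈ 3.6056, ∠ = arctan(3/2) ≈ 56.31°
pole (s+3): 3 + j3 → |·| = √(3²+3²) = √18 ≈ 4.2426, ∠ = arctan(3/3) ≈ 45.00°
|H| = 50 · 1000 / 15.297 ≈ 3268.6
Gain = 20 log₁₀(3268.6) ≈ 70.29 dB
∠H = 0.17° − 101.31° = -101.14°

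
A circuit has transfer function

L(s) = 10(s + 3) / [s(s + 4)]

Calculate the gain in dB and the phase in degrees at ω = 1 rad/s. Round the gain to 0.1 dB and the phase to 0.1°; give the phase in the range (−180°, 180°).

At s = jω = j1:
zero (s+3): 3 + j1 → |·| = √(3²+1²) = √10 ≈ 3.1623, ∠ = arctan(1/3) ≈ 18.43°
pole (s+4): 4 + j1 → |·| = √(4²+1²) = √17 ≈ 4.1231, ∠ = arctan(1/4) ≈ 14.04°
pole at origin: |s| = 1, ∠ = 90.00° (in denominator)
|L| = 10 · 3.1623 / 4.1231 ≈ 7.6697
Gain = 20 log₁₀(7.6697) ≈ 17.70 dB
∠L = 18.43° − 104.04° = -85.61°

17.7 dB, -85.6°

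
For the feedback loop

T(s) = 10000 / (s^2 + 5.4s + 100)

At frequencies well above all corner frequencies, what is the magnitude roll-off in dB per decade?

Each pole contributes −20 dB/decade at high frequency; each zero contributes +20 dB/decade.
Net: 0 zero(s) − 2 pole(s) → -40 dB/decade.

-40 dB/decade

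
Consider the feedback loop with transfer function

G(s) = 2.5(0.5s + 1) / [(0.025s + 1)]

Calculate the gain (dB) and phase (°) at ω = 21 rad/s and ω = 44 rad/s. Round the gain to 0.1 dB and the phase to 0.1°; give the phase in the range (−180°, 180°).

ω = 21: 27.4 dB, 56.9°; ω = 44: 31.4 dB, 39.7°

At ω = 21 rad/s:
zero (1 + j21·0.5) = 1 + j10.5 → |·| ≈ 10.548, ∠ ≈ 84.56°
pole (1 + j21·0.025) = 1 + j0.525 → |·| ≈ 1.1294, ∠ ≈ 27.70°
|G| = 2.5 · 10.548 / (1.1294) ≈ 23.349
Gain = 20 log₁₀(23.349) ≈ 27.37 dB
∠G = (84.56°) − (27.70°) = 56.86°

At ω = 44 rad/s:
zero (1 + j44·0.5) = 1 + j22 → |·| ≈ 22.023, ∠ ≈ 87.40°
pole (1 + j44·0.025) = 1 + j1.1 → |·| ≈ 1.4866, ∠ ≈ 47.73°
|G| = 2.5 · 22.023 / (1.4866) ≈ 37.036
Gain = 20 log₁₀(37.036) ≈ 31.37 dB
∠G = (87.40°) − (47.73°) = 39.67°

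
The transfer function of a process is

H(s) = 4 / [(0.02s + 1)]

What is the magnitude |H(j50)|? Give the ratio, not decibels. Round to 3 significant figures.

2.83

At ω = 50 rad/s:
pole (1 + j50·0.02) = 1 + j1 → |·| ≈ 1.4142, ∠ ≈ 45.00°
|H| = 4 · 1 / (1.4142) ≈ 2.8285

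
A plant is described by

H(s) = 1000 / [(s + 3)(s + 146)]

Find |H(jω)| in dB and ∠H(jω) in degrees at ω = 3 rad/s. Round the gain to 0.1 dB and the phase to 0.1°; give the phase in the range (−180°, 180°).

At s = jω = j3:
pole (s+3): 3 + j3 → |·| = √(3²+3²) = √18 ≈ 4.2426, ∠ = arctan(3/3) ≈ 45.00°
pole (s+146): 146 + j3 → |·| = √(146²+3²) = √21325 ≈ 146.03, ∠ = arctan(3/146) ≈ 1.18°
|H| = 1000 / 619.55 ≈ 1.6141
Gain = 20 log₁₀(1.6141) ≈ 4.16 dB
∠H = 0.00° − 46.18° = -46.18°

4.2 dB, -46.2°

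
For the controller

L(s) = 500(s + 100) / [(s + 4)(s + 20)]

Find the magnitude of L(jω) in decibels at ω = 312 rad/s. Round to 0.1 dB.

At s = jω = j312:
zero (s+100): 100 + j312 → |·| = √(100²+312²) = √107344 ≈ 327.63, ∠ = arctan(312/100) ≈ 72.23°
pole (s+4): 4 + j312 → |·| = √(4²+312²) = √97360 ≈ 312.03, ∠ = arctan(312/4) ≈ 89.27°
pole (s+20): 20 + j312 → |·| = √(20²+312²) = √97744 ≈ 312.64, ∠ = arctan(312/20) ≈ 86.33°
|L| = 500 · 327.63 / 97553 ≈ 1.6792
Gain = 20 log₁₀(1.6792) ≈ 4.50 dB

4.5 dB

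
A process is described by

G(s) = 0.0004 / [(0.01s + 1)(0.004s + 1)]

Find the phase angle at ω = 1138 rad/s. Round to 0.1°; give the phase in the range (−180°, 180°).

At ω = 1138 rad/s:
pole (1 + j1138·0.01) = 1 + j11.38 → |·| ≈ 11.424, ∠ ≈ 84.98°
pole (1 + j1138·0.004) = 1 + j4.552 → |·| ≈ 4.6605, ∠ ≈ 77.61°
∠G = (0°) − (84.98° + 77.61°) = -162.59°

-162.6°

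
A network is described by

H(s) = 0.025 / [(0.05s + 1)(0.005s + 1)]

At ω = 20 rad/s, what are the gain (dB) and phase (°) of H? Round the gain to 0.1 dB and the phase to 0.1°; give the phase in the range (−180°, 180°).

-35.1 dB, -50.7°

At ω = 20 rad/s:
pole (1 + j20·0.05) = 1 + j1 → |·| ≈ 1.4142, ∠ ≈ 45.00°
pole (1 + j20·0.005) = 1 + j0.1 → |·| ≈ 1.005, ∠ ≈ 5.71°
|H| = 0.025 · 1 / (1.4142 · 1.005) ≈ 0.01759
Gain = 20 log₁₀(0.01759) ≈ -35.09 dB
∠H = (0°) − (45.00° + 5.71°) = -50.71°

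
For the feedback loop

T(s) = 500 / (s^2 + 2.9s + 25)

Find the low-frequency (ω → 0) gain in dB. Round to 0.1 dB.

T(0) = 500 / 25 = 20
20 log₁₀(20) ≈ 26.02 dB

26.0 dB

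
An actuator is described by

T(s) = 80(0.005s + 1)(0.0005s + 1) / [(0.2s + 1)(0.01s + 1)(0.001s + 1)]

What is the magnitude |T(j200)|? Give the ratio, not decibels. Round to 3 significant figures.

At ω = 200 rad/s:
zero (1 + j200·0.005) = 1 + j1 → |·| ≈ 1.4142, ∠ ≈ 45.00°
zero (1 + j200·0.0005) = 1 + j0.1 → |·| ≈ 1.005, ∠ ≈ 5.71°
pole (1 + j200·0.2) = 1 + j40 → |·| ≈ 40.012, ∠ ≈ 88.57°
pole (1 + j200·0.01) = 1 + j2 → |·| ≈ 2.2361, ∠ ≈ 63.43°
pole (1 + j200·0.001) = 1 + j0.2 → |·| ≈ 1.0198, ∠ ≈ 11.31°
|T| = 80 · 1.4142 · 1.005 / (40.012 · 2.2361 · 1.0198) ≈ 1.2462

1.25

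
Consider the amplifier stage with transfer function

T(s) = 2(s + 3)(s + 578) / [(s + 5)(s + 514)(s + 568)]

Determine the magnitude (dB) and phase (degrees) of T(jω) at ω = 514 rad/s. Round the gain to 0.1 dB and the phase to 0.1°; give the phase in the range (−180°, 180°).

At s = jω = j514:
zero (s+3): 3 + j514 → |·| = √(3²+514²) = √264205 ≈ 514.01, ∠ = arctan(514/3) ≈ 89.67°
zero (s+578): 578 + j514 → |·| = √(578²+514²) = √598280 ≈ 773.49, ∠ = arctan(514/578) ≈ 41.65°
pole (s+5): 5 + j514 → |·| = √(5²+514²) = √264221 ≈ 514.02, ∠ = arctan(514/5) ≈ 89.44°
pole (s+514): 514 + j514 → |·| = √(514²+514²) = √528392 ≈ 726.91, ∠ = arctan(514/514) ≈ 45.00°
pole (s+568): 568 + j514 → |·| = √(568²+514²) = √586820 ≈ 766.04, ∠ = arctan(514/568) ≈ 42.14°
|T| = 2 · 3.9758e+05 / 2.8623e+08 ≈ 0.002778
Gain = 20 log₁₀(0.002778) ≈ -51.13 dB
∠T = 131.32° − 176.58° = -45.26°

-51.1 dB, -45.3°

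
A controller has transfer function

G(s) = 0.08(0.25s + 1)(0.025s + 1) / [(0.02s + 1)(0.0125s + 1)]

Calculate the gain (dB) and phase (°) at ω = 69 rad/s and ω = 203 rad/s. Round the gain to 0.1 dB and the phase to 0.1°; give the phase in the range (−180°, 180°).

ω = 69: 1.8 dB, 51.7°; ω = 203: 5.3 dB, 23.1°

At ω = 69 rad/s:
zero (1 + j69·0.25) = 1 + j17.25 → |·| ≈ 17.279, ∠ ≈ 86.68°
zero (1 + j69·0.025) = 1 + j1.725 → |·| ≈ 1.9939, ∠ ≈ 59.90°
pole (1 + j69·0.02) = 1 + j1.38 → |·| ≈ 1.7042, ∠ ≈ 54.07°
pole (1 + j69·0.0125) = 1 + j0.8625 → |·| ≈ 1.3206, ∠ ≈ 40.78°
|G| = 0.08 · 17.279 · 1.9939 / (1.7042 · 1.3206) ≈ 1.2247
Gain = 20 log₁₀(1.2247) ≈ 1.76 dB
∠G = (86.68° + 59.90°) − (54.07° + 40.78°) = 51.73°

At ω = 203 rad/s:
zero (1 + j203·0.25) = 1 + j50.75 → |·| ≈ 50.76, ∠ ≈ 88.87°
zero (1 + j203·0.025) = 1 + j5.075 → |·| ≈ 5.1726, ∠ ≈ 78.85°
pole (1 + j203·0.02) = 1 + j4.06 → |·| ≈ 4.1813, ∠ ≈ 76.16°
pole (1 + j203·0.0125) = 1 + j2.5375 → |·| ≈ 2.7274, ∠ ≈ 68.49°
|G| = 0.08 · 50.76 · 5.1726 / (4.1813 · 2.7274) ≈ 1.8419
Gain = 20 log₁₀(1.8419) ≈ 5.31 dB
∠G = (88.87° + 78.85°) − (76.16° + 68.49°) = 23.07°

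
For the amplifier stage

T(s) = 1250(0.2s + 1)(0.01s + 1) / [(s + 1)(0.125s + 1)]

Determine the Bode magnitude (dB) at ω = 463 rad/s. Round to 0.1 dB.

26.2 dB

At ω = 463 rad/s:
zero (1 + j463·0.2) = 1 + j92.6 → |·| ≈ 92.605, ∠ ≈ 89.38°
zero (1 + j463·0.01) = 1 + j4.63 → |·| ≈ 4.7368, ∠ ≈ 77.81°
pole (1 + j463·1) = 1 + j463 → |·| ≈ 463, ∠ ≈ 89.88°
pole (1 + j463·0.125) = 1 + j57.875 → |·| ≈ 57.884, ∠ ≈ 89.01°
|T| = 1250 · 92.605 · 4.7368 / (463 · 57.884) ≈ 20.459
Gain = 20 log₁₀(20.459) ≈ 26.22 dB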